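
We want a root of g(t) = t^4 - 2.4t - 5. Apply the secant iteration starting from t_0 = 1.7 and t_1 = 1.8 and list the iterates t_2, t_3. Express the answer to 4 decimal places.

g(1.7) = -0.727900, g(1.8) = 1.177600
t_2 = 1.800000 − 1.177600·(1.800000 − 1.700000) / (1.177600 − (-0.727900)) = 1.800000 − (0.117760)/(1.905500) = 1.738200
g(1.738200) = -0.043190
t_3 = 1.738200 − (-0.043190)·(1.738200 − 1.800000) / (-0.043190 − 1.177600) = 1.738200 − (0.002669)/(-1.220790) = 1.740386

1.7382, 1.7404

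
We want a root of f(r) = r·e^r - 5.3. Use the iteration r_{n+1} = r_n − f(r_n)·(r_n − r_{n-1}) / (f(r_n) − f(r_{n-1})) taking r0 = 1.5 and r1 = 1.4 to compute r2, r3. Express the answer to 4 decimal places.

1.3639, 1.3602

f(1.5) = 1.422534, f(1.4) = 0.377280
r2 = 1.400000 − 0.377280·(1.400000 − 1.500000) / (0.377280 − 1.422534) = 1.400000 − (-0.037728)/(-1.045254) = 1.363905
f(1.363905) = 0.034833
r3 = 1.363905 − 0.034833·(1.363905 − 1.400000) / (0.034833 − 0.377280) = 1.363905 − (-0.001257)/(-0.342447) = 1.360234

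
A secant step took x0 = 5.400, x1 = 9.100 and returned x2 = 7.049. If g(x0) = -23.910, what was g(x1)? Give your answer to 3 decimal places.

29.739

The secant line through (5.400, -23.910) and (9.100, g(x1)) crosses zero at x2 = 7.049.
So (5.400, -23.910), (9.100, g(x1)), (7.049, 0) are collinear:
g(x1) = -23.910 · (9.100 − 7.049) / (5.400 − 7.049) = -23.910 · (2.05100)/(-1.64900) = 29.73888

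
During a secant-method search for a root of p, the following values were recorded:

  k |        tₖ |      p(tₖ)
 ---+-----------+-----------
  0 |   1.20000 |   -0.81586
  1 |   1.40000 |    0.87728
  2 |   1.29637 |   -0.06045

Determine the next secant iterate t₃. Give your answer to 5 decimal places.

t₃ = 1.29637 − (-0.06045)·(1.29637 − 1.40000) / (-0.06045 − 0.87728)
   = 1.29637 − (0.0062644)/(-0.9377300) = 1.3030504

1.30305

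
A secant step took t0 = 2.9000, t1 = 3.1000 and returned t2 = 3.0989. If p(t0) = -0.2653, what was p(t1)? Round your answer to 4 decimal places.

0.0015

The secant line through (2.9000, -0.2653) and (3.1000, p(t1)) crosses zero at t2 = 3.0989.
So (2.9000, -0.2653), (3.1000, p(t1)), (3.0989, 0) are collinear:
p(t1) = -0.2653 · (3.1000 − 3.0989) / (2.9000 − 3.0989) = -0.2653 · (0.001100)/(-0.198900) = 0.001467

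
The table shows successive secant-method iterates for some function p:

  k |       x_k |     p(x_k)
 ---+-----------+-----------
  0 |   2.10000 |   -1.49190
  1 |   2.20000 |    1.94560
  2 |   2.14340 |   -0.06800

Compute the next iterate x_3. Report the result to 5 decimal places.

2.14531

x_3 = 2.14340 − (-0.06800)·(2.14340 − 2.20000) / (-0.06800 − 1.94560)
   = 2.14340 − (0.0038488)/(-2.0136000) = 2.1453114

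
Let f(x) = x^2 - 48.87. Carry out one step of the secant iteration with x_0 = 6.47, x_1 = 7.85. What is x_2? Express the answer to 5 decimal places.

f(6.47) = -7.0091000, f(7.85) = 12.7525000
x_2 = 7.8500000 − 12.7525000·(7.8500000 − 6.4700000) / (12.7525000 − (-7.0091000)) = 7.8500000 − (17.5984500)/(19.7616000) = 6.9594623

6.95946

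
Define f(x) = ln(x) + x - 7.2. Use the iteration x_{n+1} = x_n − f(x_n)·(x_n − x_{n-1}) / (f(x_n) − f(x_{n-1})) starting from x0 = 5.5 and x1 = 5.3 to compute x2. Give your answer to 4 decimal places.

5.4960

f(5.5) = 0.004748, f(5.3) = -0.232293
x2 = 5.300000 − (-0.232293)·(5.300000 − 5.500000) / (-0.232293 − 0.004748) = 5.300000 − (0.046459)/(-0.237041) = 5.495994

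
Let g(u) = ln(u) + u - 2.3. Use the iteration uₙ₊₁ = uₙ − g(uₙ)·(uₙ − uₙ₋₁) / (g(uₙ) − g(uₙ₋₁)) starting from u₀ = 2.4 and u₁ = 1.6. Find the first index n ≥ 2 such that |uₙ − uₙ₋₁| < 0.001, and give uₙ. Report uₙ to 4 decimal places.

g(2.4) = 0.975469, g(1.6) = -0.229996
u₂ = 1.600000 − (-0.229996)·(-0.800000)/(-1.205465) = 1.752636;  |Δ| = 0.152636
g(1.752636) = 0.013757
u₃ = 1.752636 − 0.013757·(0.152636)/(0.243753) = 1.744022;  |Δ| = 0.008614
g(1.744022) = 0.000215
u₄ = 1.744022 − 0.000215·(-0.008614)/(-0.013541) = 1.743885;  |Δ| = 0.000137
|u₄ − u₃| = 0.000137 < 0.001

n = 4, uₙ = 1.7439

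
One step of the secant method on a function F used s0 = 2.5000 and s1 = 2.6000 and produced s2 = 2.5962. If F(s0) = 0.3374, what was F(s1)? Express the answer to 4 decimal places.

-0.0133

The secant line through (2.5000, 0.3374) and (2.6000, F(s1)) crosses zero at s2 = 2.5962.
So (2.5000, 0.3374), (2.6000, F(s1)), (2.5962, 0) are collinear:
F(s1) = 0.3374 · (2.6000 − 2.5962) / (2.5000 − 2.5962) = 0.3374 · (0.003800)/(-0.096200) = -0.013328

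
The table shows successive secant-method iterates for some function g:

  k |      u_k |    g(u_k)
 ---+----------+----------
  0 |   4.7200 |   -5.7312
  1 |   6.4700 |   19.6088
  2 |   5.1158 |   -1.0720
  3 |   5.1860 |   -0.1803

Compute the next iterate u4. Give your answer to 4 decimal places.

5.2002

u4 = 5.1860 − (-0.1803)·(5.1860 − 5.1158) / (-0.1803 − (-1.0720))
   = 5.1860 − (-0.012657)/(0.891700) = 5.200194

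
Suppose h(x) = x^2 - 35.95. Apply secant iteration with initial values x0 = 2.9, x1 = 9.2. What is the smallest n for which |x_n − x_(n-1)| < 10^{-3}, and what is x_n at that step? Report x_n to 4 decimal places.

n = 6, x_n = 5.9958

h(2.9) = -27.540000, h(9.2) = 48.690000
x2 = 9.200000 − 48.690000·(6.300000)/(76.230000) = 5.176033;  |Δ| = 4.023967
h(5.176033) = -9.158682
x3 = 5.176033 − (-9.158682)·(-4.023967)/(-57.848682) = 5.813113;  |Δ| = 0.637080
h(5.813113) = -2.157718
x4 = 5.813113 − (-2.157718)·(0.637080)/(7.000964) = 6.009463;  |Δ| = 0.196350
h(6.009463) = 0.163644
x5 = 6.009463 − 0.163644·(0.196350)/(2.321362) = 5.995621;  |Δ| = 0.013842
h(5.995621) = -0.002526
x6 = 5.995621 − (-0.002526)·(-0.013842)/(-0.166170) = 5.995832;  |Δ| = 0.000210
|x6 − x5| = 0.000210 < 10^{-3}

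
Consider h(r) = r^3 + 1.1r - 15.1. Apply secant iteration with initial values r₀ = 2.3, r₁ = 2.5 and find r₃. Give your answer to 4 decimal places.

2.3234

h(2.3) = -0.403000, h(2.5) = 3.275000
r₂ = 2.500000 − 3.275000·(2.500000 − 2.300000) / (3.275000 − (-0.403000)) = 2.500000 − (0.655000)/(3.678000) = 2.321914
h(2.321914) = -0.027794
r₃ = 2.321914 − (-0.027794)·(2.321914 − 2.500000) / (-0.027794 − 3.275000) = 2.321914 − (0.004950)/(-3.302794) = 2.323413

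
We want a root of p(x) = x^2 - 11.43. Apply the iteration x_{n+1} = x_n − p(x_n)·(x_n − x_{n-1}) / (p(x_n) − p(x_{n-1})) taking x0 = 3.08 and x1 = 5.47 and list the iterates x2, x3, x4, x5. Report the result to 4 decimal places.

3.3073, 3.3633, 3.3810, 3.3808

p(3.08) = -1.943600, p(5.47) = 18.490900
x2 = 5.470000 − 18.490900·(5.470000 − 3.080000) / (18.490900 − (-1.943600)) = 5.470000 − (44.193251)/(20.434500) = 3.307322
p(3.307322) = -0.491624
x3 = 3.307322 − (-0.491624)·(3.307322 − 5.470000) / (-0.491624 − 18.490900) = 3.307322 − (1.063224)/(-18.982524) = 3.363332
p(3.363332) = -0.117996
x4 = 3.363332 − (-0.117996)·(3.363332 − 3.307322) / (-0.117996 − (-0.491624)) = 3.363332 − (-0.006609)/(0.373628) = 3.381021
p(3.381021) = 0.001304
x5 = 3.381021 − 0.001304·(3.381021 − 3.363332) / (0.001304 − (-0.117996)) = 3.381021 − (0.000023)/(0.119300) = 3.380828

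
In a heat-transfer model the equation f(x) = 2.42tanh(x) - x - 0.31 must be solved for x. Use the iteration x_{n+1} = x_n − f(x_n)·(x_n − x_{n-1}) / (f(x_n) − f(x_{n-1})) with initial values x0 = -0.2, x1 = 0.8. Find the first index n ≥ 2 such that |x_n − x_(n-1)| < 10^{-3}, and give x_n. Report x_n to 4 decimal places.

f(-0.2) = -0.587648, f(0.8) = 0.496969
x2 = 0.800000 − 0.496969·(1.000000)/(1.084617) = 0.341802;  |Δ| = 0.458198
f(0.341802) = 0.144585
x3 = 0.341802 − 0.144585·(-0.458198)/(-0.352384) = 0.153802;  |Δ| = 0.188000
f(0.153802) = -0.094508
x4 = 0.153802 − (-0.094508)·(-0.188000)/(-0.239093) = 0.228115;  |Δ| = 0.074312
f(0.228115) = 0.004543
x5 = 0.228115 − 0.004543·(0.074312)/(0.099051) = 0.224707;  |Δ| = 0.003408
f(0.224707) = 0.000112
x6 = 0.224707 − 0.000112·(-0.003408)/(-0.004431) = 0.224620;  |Δ| = 0.000086
|x6 − x5| = 0.000086 < 10^{-3}

n = 6, x_n = 0.2246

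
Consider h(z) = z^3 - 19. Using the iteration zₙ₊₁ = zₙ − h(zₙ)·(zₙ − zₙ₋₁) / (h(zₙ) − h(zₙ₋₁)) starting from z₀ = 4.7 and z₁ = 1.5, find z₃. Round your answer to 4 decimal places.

3.1914

h(4.7) = 84.823000, h(1.5) = -15.625000
z₂ = 1.500000 − (-15.625000)·(1.500000 − 4.700000) / (-15.625000 − 84.823000) = 1.500000 − (50.000000)/(-100.448000) = 1.997770
h(1.997770) = -11.026730
z₃ = 1.997770 − (-11.026730)·(1.997770 − 1.500000) / (-11.026730 − (-15.625000)) = 1.997770 − (-5.488775)/(4.598270) = 3.191431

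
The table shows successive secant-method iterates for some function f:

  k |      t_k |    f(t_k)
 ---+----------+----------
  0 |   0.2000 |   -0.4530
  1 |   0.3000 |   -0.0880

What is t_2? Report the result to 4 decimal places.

t_2 = 0.3000 − (-0.0880)·(0.3000 − 0.2000) / (-0.0880 − (-0.4530))
   = 0.3000 − (-0.008800)/(0.365000) = 0.324110

0.3241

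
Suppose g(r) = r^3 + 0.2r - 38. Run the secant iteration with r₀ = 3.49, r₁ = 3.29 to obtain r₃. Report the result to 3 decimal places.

g(3.49) = 5.20655, g(3.29) = -1.73071
r₂ = 3.29000 − (-1.73071)·(3.29000 − 3.49000) / (-1.73071 − 5.20655) = 3.29000 − (0.34614)/(-6.93726) = 3.33990
g(3.33990) = -0.07579
r₃ = 3.33990 − (-0.07579)·(3.33990 − 3.29000) / (-0.07579 − (-1.73071)) = 3.33990 − (-0.00378)/(1.65492) = 3.34218

3.342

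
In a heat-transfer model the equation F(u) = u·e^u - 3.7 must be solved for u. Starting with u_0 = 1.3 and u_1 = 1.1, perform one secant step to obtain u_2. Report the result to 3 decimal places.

1.154

F(1.3) = 1.07009, F(1.1) = -0.39542
u_2 = 1.10000 − (-0.39542)·(1.10000 − 1.30000) / (-0.39542 − 1.07009) = 1.10000 − (0.07908)/(-1.46550) = 1.15396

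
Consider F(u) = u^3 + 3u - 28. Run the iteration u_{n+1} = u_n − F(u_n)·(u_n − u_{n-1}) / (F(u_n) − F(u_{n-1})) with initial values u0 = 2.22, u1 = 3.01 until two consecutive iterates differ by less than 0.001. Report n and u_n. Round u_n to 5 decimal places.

F(2.22) = -10.3989520, F(3.01) = 8.3009010
u2 = 3.0100000 − 8.3009010·(0.7900000)/(18.6998530) = 2.6593175;  |Δ| = 0.3506825
F(2.6593175) = -1.2154358
u3 = 2.6593175 − (-1.2154358)·(-0.3506825)/(-9.5163368) = 2.7041070;  |Δ| = 0.0447895
F(2.7041070) = -0.1147226
u4 = 2.7041070 − (-0.1147226)·(0.0447895)/(1.1007132) = 2.7087752;  |Δ| = 0.0046682
F(2.7087752) = 0.0018637
u5 = 2.7087752 − 0.0018637·(0.0046682)/(0.1165863) = 2.7087006;  |Δ| = 0.0000746
|u5 − u4| = 0.0000746 < 0.001

n = 5, u_n = 2.70870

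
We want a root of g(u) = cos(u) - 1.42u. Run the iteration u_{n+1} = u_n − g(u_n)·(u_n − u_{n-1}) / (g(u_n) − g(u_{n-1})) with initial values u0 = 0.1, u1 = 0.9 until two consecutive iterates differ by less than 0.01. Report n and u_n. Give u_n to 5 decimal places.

g(0.1) = 0.8530042, g(0.9) = -0.6563900
u2 = 0.9000000 − (-0.6563900)·(0.8000000)/(-1.5093942) = 0.5521041;  |Δ| = 0.3478959
g(0.5521041) = 0.0674350
u3 = 0.5521041 − 0.0674350·(-0.3478959)/(0.7238250) = 0.5845158;  |Δ| = 0.0324116
g(0.5845158) = 0.0039670
u4 = 0.5845158 − 0.0039670·(0.0324116)/(-0.0634680) = 0.5865416;  |Δ| = 0.0020259
|u4 − u3| = 0.0020259 < 0.01

n = 4, u_n = 0.58654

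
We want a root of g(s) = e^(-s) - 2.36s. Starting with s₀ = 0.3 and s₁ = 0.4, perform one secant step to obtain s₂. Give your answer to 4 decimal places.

g(0.3) = 0.032818, g(0.4) = -0.273680
s₂ = 0.400000 − (-0.273680)·(0.400000 − 0.300000) / (-0.273680 − 0.032818) = 0.400000 − (-0.027368)/(-0.306498) = 0.310707

0.3107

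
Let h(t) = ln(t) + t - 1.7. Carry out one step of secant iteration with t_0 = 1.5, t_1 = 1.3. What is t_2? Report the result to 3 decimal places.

h(1.5) = 0.20547, h(1.3) = -0.13764
t_2 = 1.30000 − (-0.13764)·(1.30000 − 1.50000) / (-0.13764 − 0.20547) = 1.30000 − (0.02753)/(-0.34310) = 1.38023

1.380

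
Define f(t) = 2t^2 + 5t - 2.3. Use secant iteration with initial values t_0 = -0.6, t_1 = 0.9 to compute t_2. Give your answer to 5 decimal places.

0.21786

f(-0.6) = -4.5800000, f(0.9) = 3.8200000
t_2 = 0.9000000 − 3.8200000·(0.9000000 − (-0.6000000)) / (3.8200000 − (-4.5800000)) = 0.9000000 − (5.7300000)/(8.4000000) = 0.2178571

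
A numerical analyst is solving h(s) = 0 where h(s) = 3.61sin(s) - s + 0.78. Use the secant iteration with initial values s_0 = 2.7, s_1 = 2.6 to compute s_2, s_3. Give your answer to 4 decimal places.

h(2.7) = -0.377159, h(2.6) = 0.040960
s_2 = 2.600000 − 0.040960·(2.600000 − 2.700000) / (0.040960 − (-0.377159)) = 2.600000 − (-0.004096)/(0.418119) = 2.609796
h(2.609796) = 0.000771
s_3 = 2.609796 − 0.000771·(2.609796 − 2.600000) / (0.000771 − 0.040960) = 2.609796 − (0.000008)/(-0.040188) = 2.609984

2.6098, 2.6100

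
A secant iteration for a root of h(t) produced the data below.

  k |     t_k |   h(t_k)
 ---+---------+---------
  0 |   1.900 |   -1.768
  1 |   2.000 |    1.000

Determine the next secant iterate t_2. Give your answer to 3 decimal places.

1.964

t_2 = 2.000 − 1.000·(2.000 − 1.900) / (1.000 − (-1.768))
   = 2.000 − (0.10000)/(2.76800) = 1.96387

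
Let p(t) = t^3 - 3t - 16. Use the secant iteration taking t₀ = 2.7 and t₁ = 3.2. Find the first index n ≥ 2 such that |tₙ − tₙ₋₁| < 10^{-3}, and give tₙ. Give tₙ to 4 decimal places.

n = 5, tₙ = 2.9139

p(2.7) = -4.417000, p(3.2) = 7.168000
t₂ = 3.200000 − 7.168000·(0.500000)/(11.585000) = 2.890634;  |Δ| = 0.309366
p(2.890634) = -0.518434
t₃ = 2.890634 − (-0.518434)·(-0.309366)/(-7.686434) = 2.911501;  |Δ| = 0.020866
p(2.911501) = -0.054192
t₄ = 2.911501 − (-0.054192)·(0.020866)/(0.464243) = 2.913936;  |Δ| = 0.002436
p(2.913936) = 0.000495
t₅ = 2.913936 − 0.000495·(0.002436)/(0.054686) = 2.913914;  |Δ| = 0.000022
|t₅ − t₄| = 0.000022 < 10^{-3}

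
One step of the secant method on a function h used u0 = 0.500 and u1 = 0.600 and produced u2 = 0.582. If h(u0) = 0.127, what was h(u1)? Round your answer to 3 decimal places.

-0.028

The secant line through (0.500, 0.127) and (0.600, h(u1)) crosses zero at u2 = 0.582.
So (0.500, 0.127), (0.600, h(u1)), (0.582, 0) are collinear:
h(u1) = 0.127 · (0.600 − 0.582) / (0.500 − 0.582) = 0.127 · (0.01800)/(-0.08200) = -0.02788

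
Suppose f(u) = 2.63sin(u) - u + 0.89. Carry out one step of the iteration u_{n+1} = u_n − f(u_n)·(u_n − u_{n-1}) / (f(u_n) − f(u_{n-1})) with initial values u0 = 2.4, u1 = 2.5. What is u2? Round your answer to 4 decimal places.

f(2.4) = 0.266468, f(2.5) = -0.036018
u2 = 2.500000 − (-0.036018)·(2.500000 − 2.400000) / (-0.036018 − 0.266468) = 2.500000 − (-0.003602)/(-0.302486) = 2.488093

2.4881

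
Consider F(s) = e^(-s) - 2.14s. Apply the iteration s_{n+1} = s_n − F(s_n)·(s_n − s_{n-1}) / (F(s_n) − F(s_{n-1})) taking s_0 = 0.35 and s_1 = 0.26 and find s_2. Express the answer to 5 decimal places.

F(0.35) = -0.0443119, F(0.26) = 0.2146516
s_2 = 0.2600000 − 0.2146516·(0.2600000 − 0.3500000) / (0.2146516 − (-0.0443119)) = 0.2600000 − (-0.0193186)/(0.2589635) = 0.3345999

0.33460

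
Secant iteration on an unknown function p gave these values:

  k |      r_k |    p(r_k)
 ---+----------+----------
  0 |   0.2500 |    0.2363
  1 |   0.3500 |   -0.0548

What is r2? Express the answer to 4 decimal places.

r2 = 0.3500 − (-0.0548)·(0.3500 − 0.2500) / (-0.0548 − 0.2363)
   = 0.3500 − (-0.005480)/(-0.291100) = 0.331175

0.3312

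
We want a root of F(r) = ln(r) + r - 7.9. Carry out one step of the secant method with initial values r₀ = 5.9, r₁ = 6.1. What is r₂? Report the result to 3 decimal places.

6.093

F(5.9) = -0.22505, F(6.1) = 0.00829
r₂ = 6.10000 − 0.00829·(6.10000 − 5.90000) / (0.00829 − (-0.22505)) = 6.10000 − (0.00166)/(0.23334) = 6.09290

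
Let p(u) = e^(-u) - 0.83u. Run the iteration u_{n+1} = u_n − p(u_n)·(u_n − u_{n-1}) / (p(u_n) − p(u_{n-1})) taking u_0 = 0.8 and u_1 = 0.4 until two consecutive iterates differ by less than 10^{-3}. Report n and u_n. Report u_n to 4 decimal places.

p(0.8) = -0.214671, p(0.4) = 0.338320
u_2 = 0.400000 − 0.338320·(-0.400000)/(0.552991) = 0.644720;  |Δ| = 0.244720
p(0.644720) = -0.010308
u_3 = 0.644720 − (-0.010308)·(0.244720)/(-0.348628) = 0.637484;  |Δ| = 0.007236
p(0.637484) = -0.000491
u_4 = 0.637484 − (-0.000491)·(-0.007236)/(0.009817) = 0.637122;  |Δ| = 0.000362
|u_4 − u_3| = 0.000362 < 10^{-3}

n = 4, u_n = 0.6371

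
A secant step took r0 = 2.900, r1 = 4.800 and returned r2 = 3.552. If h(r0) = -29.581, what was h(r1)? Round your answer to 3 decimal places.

56.621

The secant line through (2.900, -29.581) and (4.800, h(r1)) crosses zero at r2 = 3.552.
So (2.900, -29.581), (4.800, h(r1)), (3.552, 0) are collinear:
h(r1) = -29.581 · (4.800 − 3.552) / (2.900 − 3.552) = -29.581 · (1.24800)/(-0.65200) = 56.62130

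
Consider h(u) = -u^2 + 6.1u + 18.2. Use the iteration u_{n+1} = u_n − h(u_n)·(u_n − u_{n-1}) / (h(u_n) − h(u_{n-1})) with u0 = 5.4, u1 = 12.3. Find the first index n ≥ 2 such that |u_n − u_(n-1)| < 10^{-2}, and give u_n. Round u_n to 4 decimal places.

n = 6, u_n = 8.2943

h(5.4) = 21.980000, h(12.3) = -58.060000
u2 = 12.300000 − (-58.060000)·(6.900000)/(-80.040000) = 7.294828;  |Δ| = 5.005172
h(7.294828) = 9.483939
u3 = 7.294828 − 9.483939·(-5.005172)/(67.543939) = 7.997611;  |Δ| = 0.702783
h(7.997611) = 3.023647
u4 = 7.997611 − 3.023647·(0.702783)/(-6.460292) = 8.326538;  |Δ| = 0.328928
h(8.326538) = -0.339358
u5 = 8.326538 − (-0.339358)·(0.328928)/(-3.363005) = 8.293347;  |Δ| = 0.033192
h(8.293347) = 0.009816
u6 = 8.293347 − 0.009816·(-0.033192)/(0.349174) = 8.294280;  |Δ| = 0.000933
|u6 − u5| = 0.000933 < 10^{-2}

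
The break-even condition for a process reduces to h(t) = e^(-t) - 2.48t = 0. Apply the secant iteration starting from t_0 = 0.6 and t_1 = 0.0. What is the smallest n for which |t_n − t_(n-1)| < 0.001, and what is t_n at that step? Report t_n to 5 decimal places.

h(0.6) = -0.9391884, h(0.0) = 1.0000000
t_2 = 0.0000000 − 1.0000000·(-0.6000000)/(1.9391884) = 0.3094078;  |Δ| = 0.3094078
h(0.3094078) = -0.0334499
t_3 = 0.3094078 − (-0.0334499)·(0.3094078)/(-1.0334499) = 0.2993931;  |Δ| = 0.0100147
h(0.2993931) = -0.0012270
t_4 = 0.2993931 − (-0.0012270)·(-0.0100147)/(0.0322229) = 0.2990118;  |Δ| = 0.0003813
|t_4 − t_3| = 0.0003813 < 0.001

n = 4, t_n = 0.29901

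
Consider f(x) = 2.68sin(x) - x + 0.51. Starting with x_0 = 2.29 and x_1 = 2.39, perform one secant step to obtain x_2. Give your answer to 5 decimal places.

2.37251

f(2.29) = 0.2362459, f(2.39) = -0.0500874
x_2 = 2.3900000 − (-0.0500874)·(2.3900000 − 2.2900000) / (-0.0500874 − 0.2362459) = 2.3900000 − (-0.0050087)/(-0.2863333) = 2.3725073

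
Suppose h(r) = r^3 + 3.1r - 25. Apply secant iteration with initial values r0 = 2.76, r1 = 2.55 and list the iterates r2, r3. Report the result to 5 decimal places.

2.57117, 2.57256

h(2.76) = 4.5805760, h(2.55) = -0.5136250
r2 = 2.5500000 − (-0.5136250)·(2.5500000 − 2.7600000) / (-0.5136250 − 4.5805760) = 2.5500000 − (0.1078613)/(-5.0942010) = 2.5711733
h(2.5711733) = -0.0315096
r3 = 2.5711733 − (-0.0315096)·(2.5711733 − 2.5500000) / (-0.0315096 − (-0.5136250)) = 2.5711733 − (-0.0006672)/(0.4821154) = 2.5725572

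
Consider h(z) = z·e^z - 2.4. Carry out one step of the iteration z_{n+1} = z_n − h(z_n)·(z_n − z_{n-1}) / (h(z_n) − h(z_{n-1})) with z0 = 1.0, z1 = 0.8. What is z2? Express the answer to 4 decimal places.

0.9321

h(1.0) = 0.318282, h(0.8) = -0.619567
z2 = 0.800000 − (-0.619567)·(0.800000 − 1.000000) / (-0.619567 − 0.318282) = 0.800000 − (0.123913)/(-0.937849) = 0.932125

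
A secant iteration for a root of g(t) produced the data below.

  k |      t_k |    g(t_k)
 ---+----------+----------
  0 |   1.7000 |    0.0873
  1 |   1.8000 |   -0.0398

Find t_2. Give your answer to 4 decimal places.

1.7687

t_2 = 1.8000 − (-0.0398)·(1.8000 − 1.7000) / (-0.0398 − 0.0873)
   = 1.8000 − (-0.003980)/(-0.127100) = 1.768686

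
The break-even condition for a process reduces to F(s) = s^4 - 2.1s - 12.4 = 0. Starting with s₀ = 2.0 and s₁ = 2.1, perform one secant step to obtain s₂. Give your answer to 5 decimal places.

F(2.0) = -0.6000000, F(2.1) = 2.6381000
s₂ = 2.1000000 − 2.6381000·(2.1000000 − 2.0000000) / (2.6381000 − (-0.6000000)) = 2.1000000 − (0.2638100)/(3.2381000) = 2.0185294

2.01853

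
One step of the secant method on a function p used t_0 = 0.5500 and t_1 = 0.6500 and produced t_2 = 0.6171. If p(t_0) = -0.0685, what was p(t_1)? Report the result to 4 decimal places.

The secant line through (0.5500, -0.0685) and (0.6500, p(t_1)) crosses zero at t_2 = 0.6171.
So (0.5500, -0.0685), (0.6500, p(t_1)), (0.6171, 0) are collinear:
p(t_1) = -0.0685 · (0.6500 − 0.6171) / (0.5500 − 0.6171) = -0.0685 · (0.032900)/(-0.067100) = 0.033586

0.0336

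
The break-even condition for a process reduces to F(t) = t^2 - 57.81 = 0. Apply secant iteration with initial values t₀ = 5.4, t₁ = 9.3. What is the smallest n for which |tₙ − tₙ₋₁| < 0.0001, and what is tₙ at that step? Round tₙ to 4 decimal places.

n = 6, tₙ = 7.6033

F(5.4) = -28.650000, F(9.3) = 28.680000
t₂ = 9.300000 − 28.680000·(3.900000)/(57.330000) = 7.348980;  |Δ| = 1.951020
F(7.348980) = -3.802499
t₃ = 7.348980 − (-3.802499)·(-1.951020)/(-32.482499) = 7.577372;  |Δ| = 0.228392
F(7.577372) = -0.393435
t₄ = 7.577372 − (-0.393435)·(0.228392)/(3.409064) = 7.603730;  |Δ| = 0.026358
F(7.603730) = 0.006715
t₅ = 7.603730 − 0.006715·(0.026358)/(0.400150) = 7.603288;  |Δ| = 0.000442
F(7.603288) = -0.000011
t₆ = 7.603288 − (-0.000011)·(-0.000442)/(-0.006726) = 7.603289;  |Δ| = 0.000001
|t₆ − t₅| = 0.000001 < 0.0001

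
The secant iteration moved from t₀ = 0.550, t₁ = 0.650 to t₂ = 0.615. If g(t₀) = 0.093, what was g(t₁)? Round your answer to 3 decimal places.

The secant line through (0.550, 0.093) and (0.650, g(t₁)) crosses zero at t₂ = 0.615.
So (0.550, 0.093), (0.650, g(t₁)), (0.615, 0) are collinear:
g(t₁) = 0.093 · (0.650 − 0.615) / (0.550 − 0.615) = 0.093 · (0.03500)/(-0.06500) = -0.05008

-0.050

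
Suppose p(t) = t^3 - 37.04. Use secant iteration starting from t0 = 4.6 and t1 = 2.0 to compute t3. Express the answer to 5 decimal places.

3.63281

p(4.6) = 60.2960000, p(2.0) = -29.0400000
t2 = 2.0000000 − (-29.0400000)·(2.0000000 − 4.6000000) / (-29.0400000 − 60.2960000) = 2.0000000 − (75.5040000)/(-89.3360000) = 2.8451688
p(2.8451688) = -14.0083998
t3 = 2.8451688 − (-14.0083998)·(2.8451688 − 2.0000000) / (-14.0083998 − (-29.0400000)) = 2.8451688 − (-11.8394625)/(15.0316002) = 3.6328070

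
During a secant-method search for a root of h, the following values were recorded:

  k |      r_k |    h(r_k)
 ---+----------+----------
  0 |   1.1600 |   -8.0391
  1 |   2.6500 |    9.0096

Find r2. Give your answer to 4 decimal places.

r2 = 2.6500 − 9.0096·(2.6500 − 1.1600) / (9.0096 − (-8.0391))
   = 2.6500 − (13.424304)/(17.048700) = 1.862591

1.8626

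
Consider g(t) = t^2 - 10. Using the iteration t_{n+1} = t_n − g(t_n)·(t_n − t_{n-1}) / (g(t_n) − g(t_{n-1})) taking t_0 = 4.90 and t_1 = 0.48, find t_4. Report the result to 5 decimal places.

3.04707

g(4.90) = 14.0100000, g(0.48) = -9.7696000
t_2 = 0.4800000 − (-9.7696000)·(0.4800000 − 4.9000000) / (-9.7696000 − 14.0100000) = 0.4800000 − (43.1816320)/(-23.7796000) = 2.2959108
g(2.2959108) = -4.7287937
t_3 = 2.2959108 − (-4.7287937)·(2.2959108 − 0.4800000) / (-4.7287937 − (-9.7696000)) = 2.2959108 − (-8.5870674)/(5.0408063) = 3.9994215
g(3.9994215) = 5.9953721
t_4 = 3.9994215 − 5.9953721·(3.9994215 − 2.2959108) / (5.9953721 − (-4.7287937)) = 3.9994215 − (10.2131804)/(10.7241658) = 3.0470695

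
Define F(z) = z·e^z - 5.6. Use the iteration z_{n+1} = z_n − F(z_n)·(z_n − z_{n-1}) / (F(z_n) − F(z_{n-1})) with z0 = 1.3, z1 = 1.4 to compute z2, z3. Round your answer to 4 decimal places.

1.3915, 1.3920

F(1.3) = -0.829914, F(1.4) = 0.077280
z2 = 1.400000 − 0.077280·(1.400000 − 1.300000) / (0.077280 − (-0.829914)) = 1.400000 − (0.007728)/(0.907194) = 1.391481
F(1.391481) = -0.005128
z3 = 1.391481 − (-0.005128)·(1.391481 − 1.400000) / (-0.005128 − 0.077280) = 1.391481 − (0.000044)/(-0.082408) = 1.392012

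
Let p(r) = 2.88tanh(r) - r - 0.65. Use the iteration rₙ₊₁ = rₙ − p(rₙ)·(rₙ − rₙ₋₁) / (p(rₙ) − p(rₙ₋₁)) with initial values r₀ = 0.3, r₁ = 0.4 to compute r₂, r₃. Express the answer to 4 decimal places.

p(0.3) = -0.111020, p(0.4) = 0.044253
r₂ = 0.400000 − 0.044253·(0.400000 − 0.300000) / (0.044253 − (-0.111020)) = 0.400000 − (0.004425)/(0.155273) = 0.371500
p(0.371500) = 0.001772
r₃ = 0.371500 − 0.001772·(0.371500 − 0.400000) / (0.001772 − 0.044253) = 0.371500 − (-0.000051)/(-0.042481) = 0.370311

0.3715, 0.3703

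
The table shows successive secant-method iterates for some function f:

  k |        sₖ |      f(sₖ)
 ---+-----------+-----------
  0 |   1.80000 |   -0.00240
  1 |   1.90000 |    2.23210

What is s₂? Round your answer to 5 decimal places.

s₂ = 1.90000 − 2.23210·(1.90000 − 1.80000) / (2.23210 − (-0.00240))
   = 1.90000 − (0.2232100)/(2.2345000) = 1.8001074

1.80011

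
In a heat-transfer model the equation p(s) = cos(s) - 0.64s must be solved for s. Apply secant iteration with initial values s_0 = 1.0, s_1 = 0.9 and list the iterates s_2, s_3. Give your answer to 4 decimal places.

p(1.0) = -0.099698, p(0.9) = 0.045610
s_2 = 0.900000 − 0.045610·(0.900000 − 1.000000) / (0.045610 − (-0.099698)) = 0.900000 − (-0.004561)/(0.145308) = 0.931389
p(0.931389) = 0.000632
s_3 = 0.931389 − 0.000632·(0.931389 − 0.900000) / (0.000632 − 0.045610) = 0.931389 − (0.000020)/(-0.044978) = 0.931829

0.9314, 0.9318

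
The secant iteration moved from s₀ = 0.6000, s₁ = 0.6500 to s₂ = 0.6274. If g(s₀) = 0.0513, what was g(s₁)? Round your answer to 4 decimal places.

-0.0423

The secant line through (0.6000, 0.0513) and (0.6500, g(s₁)) crosses zero at s₂ = 0.6274.
So (0.6000, 0.0513), (0.6500, g(s₁)), (0.6274, 0) are collinear:
g(s₁) = 0.0513 · (0.6500 − 0.6274) / (0.6000 − 0.6274) = 0.0513 · (0.022600)/(-0.027400) = -0.042313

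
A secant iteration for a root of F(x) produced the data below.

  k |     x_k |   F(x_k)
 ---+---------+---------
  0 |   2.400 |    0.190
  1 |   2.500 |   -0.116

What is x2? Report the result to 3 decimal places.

2.462

x2 = 2.500 − (-0.116)·(2.500 − 2.400) / (-0.116 − 0.190)
   = 2.500 − (-0.01160)/(-0.30600) = 2.46209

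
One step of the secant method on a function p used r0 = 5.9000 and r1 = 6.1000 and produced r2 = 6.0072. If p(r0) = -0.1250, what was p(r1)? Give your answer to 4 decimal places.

The secant line through (5.9000, -0.1250) and (6.1000, p(r1)) crosses zero at r2 = 6.0072.
So (5.9000, -0.1250), (6.1000, p(r1)), (6.0072, 0) are collinear:
p(r1) = -0.1250 · (6.1000 − 6.0072) / (5.9000 − 6.0072) = -0.1250 · (0.092800)/(-0.107200) = 0.108209

0.1082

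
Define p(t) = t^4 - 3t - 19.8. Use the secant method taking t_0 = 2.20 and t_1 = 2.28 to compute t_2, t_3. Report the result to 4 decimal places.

2.2709, 2.2713

p(2.20) = -2.974400, p(2.28) = 0.383363
t_2 = 2.280000 − 0.383363·(2.280000 − 2.200000) / (0.383363 − (-2.974400)) = 2.280000 − (0.030669)/(3.357763) = 2.270866
p(2.270866) = -0.019667
t_3 = 2.270866 − (-0.019667)·(2.270866 − 2.280000) / (-0.019667 − 0.383363) = 2.270866 − (0.000180)/(-0.403030) = 2.271312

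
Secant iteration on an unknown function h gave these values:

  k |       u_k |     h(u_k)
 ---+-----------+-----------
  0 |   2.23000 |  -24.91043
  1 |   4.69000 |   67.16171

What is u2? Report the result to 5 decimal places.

2.89556

u2 = 4.69000 − 67.16171·(4.69000 − 2.23000) / (67.16171 − (-24.91043))
   = 4.69000 − (165.2178066)/(92.0721400) = 2.8955614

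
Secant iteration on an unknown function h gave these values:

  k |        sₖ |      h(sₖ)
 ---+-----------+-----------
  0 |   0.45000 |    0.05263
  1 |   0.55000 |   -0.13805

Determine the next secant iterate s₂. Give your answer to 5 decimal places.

0.47760

s₂ = 0.55000 − (-0.13805)·(0.55000 − 0.45000) / (-0.13805 − 0.05263)
   = 0.55000 − (-0.0138050)/(-0.1906800) = 0.4776012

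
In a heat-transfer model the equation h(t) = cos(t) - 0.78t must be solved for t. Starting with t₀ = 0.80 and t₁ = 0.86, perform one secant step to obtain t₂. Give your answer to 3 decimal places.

h(0.80) = 0.07271, h(0.86) = -0.01836
t₂ = 0.86000 − (-0.01836)·(0.86000 − 0.80000) / (-0.01836 − 0.07271) = 0.86000 − (-0.00110)/(-0.09107) = 0.84790

0.848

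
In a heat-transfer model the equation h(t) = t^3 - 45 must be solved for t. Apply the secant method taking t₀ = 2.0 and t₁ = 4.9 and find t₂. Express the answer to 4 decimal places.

h(2.0) = -37.000000, h(4.9) = 72.649000
t₂ = 4.900000 − 72.649000·(4.900000 − 2.000000) / (72.649000 − (-37.000000)) = 4.900000 − (210.682100)/(109.649000) = 2.978577

2.9786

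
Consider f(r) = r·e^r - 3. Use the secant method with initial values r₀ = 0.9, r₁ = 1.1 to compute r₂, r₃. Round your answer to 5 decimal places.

f(0.9) = -0.7863572, f(1.1) = 0.3045826
r₂ = 1.1000000 − 0.3045826·(1.1000000 − 0.9000000) / (0.3045826 − (-0.7863572)) = 1.1000000 − (0.0609165)/(1.0909398) = 1.0441614
f(1.0441614) = -0.0335216
r₃ = 1.0441614 − (-0.0335216)·(1.0441614 − 1.1000000) / (-0.0335216 − 0.3045826) = 1.0441614 − (0.0018718)/(-0.3381042) = 1.0496976

1.04416, 1.04970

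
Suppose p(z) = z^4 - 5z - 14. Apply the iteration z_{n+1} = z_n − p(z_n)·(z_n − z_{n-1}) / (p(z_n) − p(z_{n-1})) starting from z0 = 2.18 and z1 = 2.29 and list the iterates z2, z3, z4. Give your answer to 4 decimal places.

2.2383, 2.2405, 2.2406

p(2.18) = -2.314694, p(2.29) = 2.050585
z2 = 2.290000 − 2.050585·(2.290000 − 2.180000) / (2.050585 − (-2.314694)) = 2.290000 − (0.225564)/(4.365279) = 2.238328
p(2.238328) = -0.090430
z3 = 2.238328 − (-0.090430)·(2.238328 − 2.290000) / (-0.090430 − 2.050585) = 2.238328 − (0.004673)/(-2.141015) = 2.240510
p(2.240510) = -0.003299
z4 = 2.240510 − (-0.003299)·(2.240510 − 2.238328) / (-0.003299 − (-0.090430)) = 2.240510 − (-0.000007)/(0.087131) = 2.240593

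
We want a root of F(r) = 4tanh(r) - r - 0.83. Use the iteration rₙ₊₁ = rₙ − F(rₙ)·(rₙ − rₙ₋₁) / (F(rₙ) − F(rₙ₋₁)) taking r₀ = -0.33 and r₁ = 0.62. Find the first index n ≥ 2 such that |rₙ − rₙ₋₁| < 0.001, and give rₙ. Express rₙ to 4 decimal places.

n = 5, rₙ = 0.2868

F(-0.33) = -1.774083, F(0.62) = 0.754512
r₂ = 0.620000 − 0.754512·(0.950000)/(2.528595) = 0.336528;  |Δ| = 0.283472
F(0.336528) = 0.130968
r₃ = 0.336528 − 0.130968·(-0.283472)/(-0.623544) = 0.276988;  |Δ| = 0.059540
F(0.276988) = -0.026528
r₄ = 0.276988 − (-0.026528)·(-0.059540)/(-0.157497) = 0.287016;  |Δ| = 0.010029
F(0.287016) = 0.000529
r₅ = 0.287016 − 0.000529·(0.010029)/(0.027058) = 0.286820;  |Δ| = 0.000196
|r₅ − r₄| = 0.000196 < 0.001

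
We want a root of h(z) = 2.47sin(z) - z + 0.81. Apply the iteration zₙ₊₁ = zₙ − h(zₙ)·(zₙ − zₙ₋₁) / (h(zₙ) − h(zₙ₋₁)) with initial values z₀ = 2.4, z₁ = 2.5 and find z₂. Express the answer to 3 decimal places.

h(2.4) = 0.07839, h(2.5) = -0.21177
z₂ = 2.50000 − (-0.21177)·(2.50000 − 2.40000) / (-0.21177 − 0.07839) = 2.50000 − (-0.02118)/(-0.29017) = 2.42702

2.427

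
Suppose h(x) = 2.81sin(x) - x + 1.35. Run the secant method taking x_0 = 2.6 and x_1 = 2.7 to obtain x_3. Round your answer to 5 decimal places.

h(2.6) = 0.1985589, h(2.7) = -0.1490625
x_2 = 2.7000000 − (-0.1490625)·(2.7000000 − 2.6000000) / (-0.1490625 − 0.1985589) = 2.7000000 − (-0.0149063)/(-0.3476214) = 2.6571193
h(2.6571193) = 0.0016168
x_3 = 2.6571193 − 0.0016168·(2.6571193 − 2.7000000) / (0.0016168 − (-0.1490625)) = 2.6571193 − (-0.0000693)/(0.1506794) = 2.6575794

2.65758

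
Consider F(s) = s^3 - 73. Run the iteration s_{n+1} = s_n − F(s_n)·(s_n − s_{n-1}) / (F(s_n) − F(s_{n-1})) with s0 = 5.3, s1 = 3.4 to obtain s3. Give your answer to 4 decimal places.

4.2222

F(5.3) = 75.877000, F(3.4) = -33.696000
s2 = 3.400000 − (-33.696000)·(3.400000 − 5.300000) / (-33.696000 − 75.877000) = 3.400000 − (64.022400)/(-109.573000) = 3.984290
F(3.984290) = -9.751126
s3 = 3.984290 − (-9.751126)·(3.984290 − 3.400000) / (-9.751126 − (-33.696000)) = 3.984290 − (-5.697485)/(23.944874) = 4.222232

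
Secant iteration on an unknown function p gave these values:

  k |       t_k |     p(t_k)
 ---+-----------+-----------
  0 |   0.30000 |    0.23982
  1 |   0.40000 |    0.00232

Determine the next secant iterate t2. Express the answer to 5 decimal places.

t2 = 0.40000 − 0.00232·(0.40000 − 0.30000) / (0.00232 − 0.23982)
   = 0.40000 − (0.0002320)/(-0.2375000) = 0.4009768

0.40098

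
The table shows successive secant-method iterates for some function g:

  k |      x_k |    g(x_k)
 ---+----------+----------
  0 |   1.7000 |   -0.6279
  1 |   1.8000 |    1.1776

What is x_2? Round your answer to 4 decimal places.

x_2 = 1.8000 − 1.1776·(1.8000 − 1.7000) / (1.1776 − (-0.6279))
   = 1.8000 − (0.117760)/(1.805500) = 1.734777

1.7348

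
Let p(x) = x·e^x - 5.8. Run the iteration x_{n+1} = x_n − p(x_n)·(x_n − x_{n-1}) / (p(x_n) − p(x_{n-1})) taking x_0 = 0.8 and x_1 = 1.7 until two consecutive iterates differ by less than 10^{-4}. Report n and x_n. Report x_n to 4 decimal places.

n = 6, x_n = 1.4125

p(0.8) = -4.019567, p(1.7) = 3.505711
x_2 = 1.700000 − 3.505711·(0.900000)/(7.525278) = 1.280728;  |Δ| = 0.419272
p(1.280728) = -1.190330
x_3 = 1.280728 − (-1.190330)·(-0.419272)/(-4.696040) = 1.387003;  |Δ| = 0.106275
p(1.387003) = -0.248056
x_4 = 1.387003 − (-0.248056)·(0.106275)/(0.942274) = 1.414980;  |Δ| = 0.027977
p(1.414980) = 0.024630
x_5 = 1.414980 − 0.024630·(0.027977)/(0.272686) = 1.412453;  |Δ| = 0.002527
p(1.412453) = -0.000446
x_6 = 1.412453 − (-0.000446)·(-0.002527)/(-0.025077) = 1.412498;  |Δ| = 0.000045
|x_6 − x_5| = 0.000045 < 10^{-4}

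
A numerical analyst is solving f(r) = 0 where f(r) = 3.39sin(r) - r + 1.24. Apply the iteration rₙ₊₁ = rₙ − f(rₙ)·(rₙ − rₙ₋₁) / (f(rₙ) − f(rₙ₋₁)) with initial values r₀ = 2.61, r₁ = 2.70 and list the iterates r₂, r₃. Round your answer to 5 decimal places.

2.69720, 2.69725

f(2.61) = 0.3484142, f(2.70) = -0.0111822
r₂ = 2.7000000 − (-0.0111822)·(2.7000000 − 2.6100000) / (-0.0111822 − 0.3484142) = 2.7000000 − (-0.0010064)/(-0.3595964) = 2.6972013
f(2.6972013) = 0.0001882
r₃ = 2.6972013 − 0.0001882·(2.6972013 − 2.7000000) / (0.0001882 − (-0.0111822)) = 2.6972013 − (-0.0000005)/(0.0113704) = 2.6972476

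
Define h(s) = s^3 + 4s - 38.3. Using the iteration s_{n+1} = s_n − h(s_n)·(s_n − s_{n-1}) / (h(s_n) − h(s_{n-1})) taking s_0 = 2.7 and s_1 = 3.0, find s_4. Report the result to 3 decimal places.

h(2.7) = -7.81700, h(3.0) = 0.70000
s_2 = 3.00000 − 0.70000·(3.00000 − 2.70000) / (0.70000 − (-7.81700)) = 3.00000 − (0.21000)/(8.51700) = 2.97534
h(2.97534) = -0.05890
s_3 = 2.97534 − (-0.05890)·(2.97534 − 3.00000) / (-0.05890 − 0.70000) = 2.97534 − (0.00145)/(-0.75890) = 2.97726
h(2.97726) = -0.00039
s_4 = 2.97726 − (-0.00039)·(2.97726 − 2.97534) / (-0.00039 − (-0.05890)) = 2.97726 − (0.00000)/(0.05851) = 2.97727

2.977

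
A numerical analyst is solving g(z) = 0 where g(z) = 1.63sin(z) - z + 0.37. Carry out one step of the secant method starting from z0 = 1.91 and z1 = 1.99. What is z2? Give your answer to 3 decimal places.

g(1.91) = -0.00288, g(1.99) = -0.13114
z2 = 1.99000 − (-0.13114)·(1.99000 − 1.91000) / (-0.13114 − (-0.00288)) = 1.99000 − (-0.01049)/(-0.12826) = 1.90821

1.908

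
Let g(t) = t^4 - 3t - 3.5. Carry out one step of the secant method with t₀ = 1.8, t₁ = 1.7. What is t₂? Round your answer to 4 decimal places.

g(1.8) = 1.597600, g(1.7) = -0.247900
t₂ = 1.700000 − (-0.247900)·(1.700000 − 1.800000) / (-0.247900 − 1.597600) = 1.700000 − (0.024790)/(-1.845500) = 1.713433

1.7134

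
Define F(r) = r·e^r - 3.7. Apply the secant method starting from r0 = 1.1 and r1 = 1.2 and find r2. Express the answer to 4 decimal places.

F(1.1) = -0.395417, F(1.2) = 0.284140
r2 = 1.200000 − 0.284140·(1.200000 − 1.100000) / (0.284140 − (-0.395417)) = 1.200000 − (0.028414)/(0.679558) = 1.158187

1.1582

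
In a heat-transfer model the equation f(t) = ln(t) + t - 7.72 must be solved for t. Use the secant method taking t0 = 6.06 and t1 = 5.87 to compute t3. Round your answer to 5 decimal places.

f(6.06) = 0.1417098, f(5.87) = -0.0801454
t2 = 5.8700000 − (-0.0801454)·(5.8700000 − 6.0600000) / (-0.0801454 − 0.1417098) = 5.8700000 − (0.0152276)/(-0.2218552) = 5.9386377
f(5.9386377) = 0.0001174
t3 = 5.9386377 − 0.0001174·(5.9386377 − 5.8700000) / (0.0001174 − (-0.0801454)) = 5.9386377 − (0.0000081)/(0.0802628) = 5.9385372

5.93854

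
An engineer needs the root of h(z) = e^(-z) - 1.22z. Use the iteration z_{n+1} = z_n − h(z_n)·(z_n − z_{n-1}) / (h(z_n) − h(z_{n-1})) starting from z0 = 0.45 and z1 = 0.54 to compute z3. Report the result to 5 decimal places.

h(0.45) = 0.0886282, h(0.54) = -0.0760517
z2 = 0.5400000 − (-0.0760517)·(0.5400000 − 0.4500000) / (-0.0760517 − 0.0886282) = 0.5400000 − (-0.0068447)/(-0.1646799) = 0.4984366
h(0.4984366) = -0.0006130
z3 = 0.4984366 − (-0.0006130)·(0.4984366 − 0.5400000) / (-0.0006130 − (-0.0760517)) = 0.4984366 − (0.0000255)/(0.0754388) = 0.4980989

0.49810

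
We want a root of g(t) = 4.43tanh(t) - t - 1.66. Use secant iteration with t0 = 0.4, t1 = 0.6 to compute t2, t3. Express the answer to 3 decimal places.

0.552, 0.547

g(0.4) = -0.37683, g(0.6) = 0.11913
t2 = 0.60000 − 0.11913·(0.60000 − 0.40000) / (0.11913 − (-0.37683)) = 0.60000 − (0.02383)/(0.49596) = 0.55196
g(0.55196) = 0.01184
t3 = 0.55196 − 0.01184·(0.55196 − 0.60000) / (0.01184 − 0.11913) = 0.55196 − (-0.00057)/(-0.10728) = 0.54666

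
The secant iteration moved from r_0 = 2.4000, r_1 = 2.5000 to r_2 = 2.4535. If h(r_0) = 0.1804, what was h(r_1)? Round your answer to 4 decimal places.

The secant line through (2.4000, 0.1804) and (2.5000, h(r_1)) crosses zero at r_2 = 2.4535.
So (2.4000, 0.1804), (2.5000, h(r_1)), (2.4535, 0) are collinear:
h(r_1) = 0.1804 · (2.5000 − 2.4535) / (2.4000 − 2.4535) = 0.1804 · (0.046500)/(-0.053500) = -0.156796

-0.1568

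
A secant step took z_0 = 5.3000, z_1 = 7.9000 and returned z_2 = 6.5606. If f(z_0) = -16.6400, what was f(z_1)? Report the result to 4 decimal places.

17.6802

The secant line through (5.3000, -16.6400) and (7.9000, f(z_1)) crosses zero at z_2 = 6.5606.
So (5.3000, -16.6400), (7.9000, f(z_1)), (6.5606, 0) are collinear:
f(z_1) = -16.6400 · (7.9000 − 6.5606) / (5.3000 − 6.5606) = -16.6400 · (1.339400)/(-1.260600) = 17.680165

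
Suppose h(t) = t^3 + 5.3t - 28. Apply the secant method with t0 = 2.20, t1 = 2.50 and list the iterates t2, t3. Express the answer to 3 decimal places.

2.460, 2.463

h(2.20) = -5.69200, h(2.50) = 0.87500
t2 = 2.50000 − 0.87500·(2.50000 − 2.20000) / (0.87500 − (-5.69200)) = 2.50000 − (0.26250)/(6.56700) = 2.46003
h(2.46003) = -0.07442
t3 = 2.46003 − (-0.07442)·(2.46003 − 2.50000) / (-0.07442 − 0.87500) = 2.46003 − (0.00297)/(-0.94942) = 2.46316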